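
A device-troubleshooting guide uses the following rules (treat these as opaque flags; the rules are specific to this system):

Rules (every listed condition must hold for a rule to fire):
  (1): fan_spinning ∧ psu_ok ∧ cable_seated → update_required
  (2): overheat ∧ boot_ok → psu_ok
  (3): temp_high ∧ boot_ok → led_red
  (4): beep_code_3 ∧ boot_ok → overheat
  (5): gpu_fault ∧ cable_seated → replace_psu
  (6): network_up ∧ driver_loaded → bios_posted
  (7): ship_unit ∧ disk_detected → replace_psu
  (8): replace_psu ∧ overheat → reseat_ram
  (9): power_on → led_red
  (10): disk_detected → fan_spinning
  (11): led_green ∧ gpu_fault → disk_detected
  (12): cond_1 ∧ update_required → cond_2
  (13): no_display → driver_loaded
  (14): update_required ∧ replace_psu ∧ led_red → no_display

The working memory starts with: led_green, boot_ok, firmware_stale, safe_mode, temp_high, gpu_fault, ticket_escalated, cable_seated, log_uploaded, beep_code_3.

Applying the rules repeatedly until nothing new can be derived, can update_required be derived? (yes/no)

yes

[1] (3) [temp_high ∧ boot_ok → led_red]; (4) [beep_code_3 ∧ boot_ok → overheat]; (5) [gpu_fault ∧ cable_seated → replace_psu]; (11) [led_green ∧ gpu_fault → disk_detected]. ⇒ new: led_red, overheat, replace_psu, disk_detected.
[2] (2) [overheat ∧ boot_ok → psu_ok]; (8) [replace_psu ∧ overheat → reseat_ram]; (10) [disk_detected → fan_spinning]. ⇒ new: psu_ok, reseat_ram, fan_spinning.
[3] (1) [fan_spinning ∧ psu_ok ∧ cable_seated → update_required]. ⇒ new: update_required.
[4] (14) [update_required ∧ replace_psu ∧ led_red → no_display]. ⇒ new: no_display.
[5] (13) [no_display → driver_loaded]. ⇒ new: driver_loaded.
update_required appears in round 3, so it is derivable.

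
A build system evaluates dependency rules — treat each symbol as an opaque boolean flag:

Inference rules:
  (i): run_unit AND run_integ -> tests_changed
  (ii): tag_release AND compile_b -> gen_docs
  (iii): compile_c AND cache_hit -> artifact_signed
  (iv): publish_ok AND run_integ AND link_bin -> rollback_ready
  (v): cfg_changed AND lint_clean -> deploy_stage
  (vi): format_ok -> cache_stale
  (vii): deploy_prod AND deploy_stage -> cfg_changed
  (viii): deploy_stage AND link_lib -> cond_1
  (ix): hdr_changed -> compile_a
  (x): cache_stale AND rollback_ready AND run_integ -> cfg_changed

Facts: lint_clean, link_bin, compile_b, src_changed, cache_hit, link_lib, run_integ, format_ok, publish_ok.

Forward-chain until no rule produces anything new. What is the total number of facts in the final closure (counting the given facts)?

Round 1: (iv) [publish_ok AND run_integ AND link_bin -> rollback_ready]; (vi) [format_ok -> cache_stale]. New: rollback_ready, cache_stale.
Round 2: (x) [cache_stale AND rollback_ready AND run_integ -> cfg_changed]. New: cfg_changed.
Round 3: (v) [cfg_changed AND lint_clean -> deploy_stage]. New: deploy_stage.
Round 4: (viii) [deploy_stage AND link_lib -> cond_1]. New: cond_1.
Closure: {cache_hit, cache_stale, cfg_changed, compile_b, cond_1, deploy_stage, format_ok, link_bin, link_lib, lint_clean, publish_ok, rollback_ready, run_integ, src_changed} — 14 facts.

14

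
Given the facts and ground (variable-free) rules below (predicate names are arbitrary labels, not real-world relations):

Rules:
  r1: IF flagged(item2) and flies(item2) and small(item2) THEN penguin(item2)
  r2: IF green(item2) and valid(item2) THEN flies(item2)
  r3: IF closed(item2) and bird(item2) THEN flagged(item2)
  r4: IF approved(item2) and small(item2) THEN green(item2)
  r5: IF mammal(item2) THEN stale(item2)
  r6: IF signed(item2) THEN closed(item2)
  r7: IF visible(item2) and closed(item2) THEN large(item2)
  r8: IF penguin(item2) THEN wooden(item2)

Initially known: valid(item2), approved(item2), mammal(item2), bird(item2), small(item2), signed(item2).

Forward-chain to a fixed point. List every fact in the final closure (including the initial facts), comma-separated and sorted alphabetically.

approved(item2), bird(item2), closed(item2), flagged(item2), flies(item2), green(item2), mammal(item2), penguin(item2), signed(item2), small(item2), stale(item2), valid(item2), wooden(item2)

Round 1 fires r4, r5, r6, giving green(item2), stale(item2), closed(item2).
Round 2 fires r2, r3, giving flies(item2), flagged(item2).
Round 3 fires r1, giving penguin(item2).
Round 4 fires r8, giving wooden(item2).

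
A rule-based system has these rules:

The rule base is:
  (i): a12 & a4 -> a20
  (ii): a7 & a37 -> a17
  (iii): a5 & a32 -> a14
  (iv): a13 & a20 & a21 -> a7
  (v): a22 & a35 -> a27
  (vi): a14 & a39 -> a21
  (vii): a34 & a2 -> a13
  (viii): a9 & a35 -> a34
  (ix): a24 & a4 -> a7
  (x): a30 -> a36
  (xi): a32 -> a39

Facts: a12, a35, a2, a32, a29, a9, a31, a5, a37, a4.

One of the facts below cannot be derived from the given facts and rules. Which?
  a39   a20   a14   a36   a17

a36

[1] (i) [a12 & a4 -> a20]; (iii) [a5 & a32 -> a14]; (viii) [a9 & a35 -> a34]; (xi) [a32 -> a39]. ⇒ new: a20, a14, a34, a39.
[2] (vi) [a14 & a39 -> a21]; (vii) [a34 & a2 -> a13]. ⇒ new: a21, a13.
[3] (iv) [a13 & a20 & a21 -> a7]. ⇒ new: a7.
[4] (ii) [a7 & a37 -> a17]. ⇒ new: a17.
Derived: a14 (round 1), a20 (round 1), a39 (round 1), a17 (round 4). a36 never appears in any round.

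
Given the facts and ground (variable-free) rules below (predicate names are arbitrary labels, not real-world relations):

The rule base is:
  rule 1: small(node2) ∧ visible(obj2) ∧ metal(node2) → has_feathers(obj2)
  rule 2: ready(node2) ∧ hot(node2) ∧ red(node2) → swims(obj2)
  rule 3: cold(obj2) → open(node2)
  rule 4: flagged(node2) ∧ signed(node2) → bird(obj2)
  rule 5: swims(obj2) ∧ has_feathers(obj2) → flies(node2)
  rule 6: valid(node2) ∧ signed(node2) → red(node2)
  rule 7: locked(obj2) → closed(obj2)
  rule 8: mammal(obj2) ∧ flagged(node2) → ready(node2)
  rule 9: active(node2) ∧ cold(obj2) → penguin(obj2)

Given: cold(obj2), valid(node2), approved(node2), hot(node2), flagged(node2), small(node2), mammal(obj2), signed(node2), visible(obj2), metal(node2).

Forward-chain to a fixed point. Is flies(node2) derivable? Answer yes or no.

Round 1 — rule 1, rule 3, rule 4, rule 6, rule 8, derive has_feathers(obj2), open(node2), bird(obj2), red(node2), ready(node2).
Round 2 — rule 2, derive swims(obj2).
Round 3 — rule 5, derive flies(node2).
flies(node2) appears in round 3, so it is derivable.

yes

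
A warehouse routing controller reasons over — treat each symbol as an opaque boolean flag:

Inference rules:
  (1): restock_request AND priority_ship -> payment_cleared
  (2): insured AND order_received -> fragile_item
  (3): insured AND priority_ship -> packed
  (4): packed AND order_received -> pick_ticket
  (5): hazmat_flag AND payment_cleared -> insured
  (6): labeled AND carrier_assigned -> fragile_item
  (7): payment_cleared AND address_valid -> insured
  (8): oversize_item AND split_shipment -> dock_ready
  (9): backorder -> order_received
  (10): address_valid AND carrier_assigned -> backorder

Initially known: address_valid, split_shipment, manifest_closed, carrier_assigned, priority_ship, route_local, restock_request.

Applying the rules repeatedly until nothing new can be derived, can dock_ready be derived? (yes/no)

no

Round 1 fires (1), (10), giving payment_cleared, backorder.
Round 2 fires (7), (9), giving insured, order_received.
Round 3 fires (2), (3), giving fragile_item, packed.
Round 4 fires (4), giving pick_ticket.
Fixed point reached. dock_ready is concluded only by (8); (8) needs oversize_item (never derived).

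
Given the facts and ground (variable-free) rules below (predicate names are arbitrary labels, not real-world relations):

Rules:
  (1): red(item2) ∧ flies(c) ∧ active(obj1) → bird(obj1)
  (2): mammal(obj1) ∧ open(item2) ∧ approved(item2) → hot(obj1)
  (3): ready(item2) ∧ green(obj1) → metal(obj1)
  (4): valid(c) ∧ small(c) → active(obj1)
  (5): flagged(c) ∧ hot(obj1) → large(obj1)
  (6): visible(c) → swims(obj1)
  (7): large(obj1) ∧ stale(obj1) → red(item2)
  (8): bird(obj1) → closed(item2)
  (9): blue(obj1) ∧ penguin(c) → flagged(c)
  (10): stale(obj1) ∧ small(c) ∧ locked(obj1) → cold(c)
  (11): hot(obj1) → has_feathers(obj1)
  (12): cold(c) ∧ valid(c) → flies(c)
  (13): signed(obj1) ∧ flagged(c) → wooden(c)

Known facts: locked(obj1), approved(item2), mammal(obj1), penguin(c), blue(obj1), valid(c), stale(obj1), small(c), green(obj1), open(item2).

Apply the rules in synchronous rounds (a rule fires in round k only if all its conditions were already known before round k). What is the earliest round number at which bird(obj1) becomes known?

4

Round 1 fires (2), (4), (9), (10), giving hot(obj1), active(obj1), flagged(c), cold(c).
Round 2 fires (5), (11), (12), giving large(obj1), has_feathers(obj1), flies(c).
Round 3 fires (7), giving red(item2).
Round 4 fires (1), giving bird(obj1).
bird(obj1) first appears in round 4.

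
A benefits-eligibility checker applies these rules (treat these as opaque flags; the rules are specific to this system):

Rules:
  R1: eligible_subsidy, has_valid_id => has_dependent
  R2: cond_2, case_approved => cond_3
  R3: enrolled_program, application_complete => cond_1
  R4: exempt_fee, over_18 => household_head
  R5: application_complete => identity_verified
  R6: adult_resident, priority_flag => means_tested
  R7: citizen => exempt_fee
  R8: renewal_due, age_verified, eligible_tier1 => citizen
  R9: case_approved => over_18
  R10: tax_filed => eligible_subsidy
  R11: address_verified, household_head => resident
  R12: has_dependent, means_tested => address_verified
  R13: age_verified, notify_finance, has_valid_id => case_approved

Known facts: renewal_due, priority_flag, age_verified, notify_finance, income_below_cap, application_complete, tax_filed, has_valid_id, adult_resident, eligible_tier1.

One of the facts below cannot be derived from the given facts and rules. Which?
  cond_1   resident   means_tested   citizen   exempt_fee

cond_1

Round 1: R5 [application_complete => identity_verified]; R6 [adult_resident, priority_flag => means_tested]; R8 [renewal_due, age_verified, eligible_tier1 => citizen]; R10 [tax_filed => eligible_subsidy]; R13 [age_verified, notify_finance, has_valid_id => case_approved]. New: identity_verified, means_tested, citizen, eligible_subsidy, case_approved.
Round 2: R1 [eligible_subsidy, has_valid_id => has_dependent]; R7 [citizen => exempt_fee]; R9 [case_approved => over_18]. New: has_dependent, exempt_fee, over_18.
Round 3: R4 [exempt_fee, over_18 => household_head]; R12 [has_dependent, means_tested => address_verified]. New: household_head, address_verified.
Round 4: R11 [address_verified, household_head => resident]. New: resident.
Derived: citizen (round 1), means_tested (round 1), exempt_fee (round 2), resident (round 4). cond_1 never appears in any round.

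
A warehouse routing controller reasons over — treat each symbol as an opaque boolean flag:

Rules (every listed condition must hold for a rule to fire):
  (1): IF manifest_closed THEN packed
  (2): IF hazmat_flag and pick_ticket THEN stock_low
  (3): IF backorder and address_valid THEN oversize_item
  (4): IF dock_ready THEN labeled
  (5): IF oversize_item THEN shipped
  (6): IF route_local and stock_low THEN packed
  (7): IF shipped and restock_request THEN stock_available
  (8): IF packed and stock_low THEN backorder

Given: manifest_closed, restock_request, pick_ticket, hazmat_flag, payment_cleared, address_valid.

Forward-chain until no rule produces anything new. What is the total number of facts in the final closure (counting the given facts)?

12

[1] (1) [IF manifest_closed THEN packed]; (2) [IF hazmat_flag and pick_ticket THEN stock_low]. ⇒ new: packed, stock_low.
[2] (8) [IF packed and stock_low THEN backorder]. ⇒ new: backorder.
[3] (3) [IF backorder and address_valid THEN oversize_item]. ⇒ new: oversize_item.
[4] (5) [IF oversize_item THEN shipped]. ⇒ new: shipped.
[5] (7) [IF shipped and restock_request THEN stock_available]. ⇒ new: stock_available.
Closure: {address_valid, backorder, hazmat_flag, manifest_closed, oversize_item, packed, payment_cleared, pick_ticket, restock_request, shipped, stock_available, stock_low} — 12 facts.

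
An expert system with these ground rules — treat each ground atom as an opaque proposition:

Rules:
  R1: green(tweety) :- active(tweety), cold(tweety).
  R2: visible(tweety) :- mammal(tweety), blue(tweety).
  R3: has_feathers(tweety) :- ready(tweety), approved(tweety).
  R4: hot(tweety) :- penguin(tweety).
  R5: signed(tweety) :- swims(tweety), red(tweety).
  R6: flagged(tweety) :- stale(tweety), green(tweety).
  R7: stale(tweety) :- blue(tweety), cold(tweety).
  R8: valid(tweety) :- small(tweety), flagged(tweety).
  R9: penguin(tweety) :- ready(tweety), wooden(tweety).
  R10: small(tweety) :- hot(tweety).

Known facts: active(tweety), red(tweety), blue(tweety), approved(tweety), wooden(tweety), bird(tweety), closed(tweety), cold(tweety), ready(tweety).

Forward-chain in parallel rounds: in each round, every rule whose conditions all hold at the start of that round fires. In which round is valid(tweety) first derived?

4

[1] R1 [green(tweety) :- active(tweety), cold(tweety).]; R3 [has_feathers(tweety) :- ready(tweety), approved(tweety).]; R7 [stale(tweety) :- blue(tweety), cold(tweety).]; R9 [penguin(tweety) :- ready(tweety), wooden(tweety).]. ⇒ new: green(tweety), has_feathers(tweety), stale(tweety), penguin(tweety).
[2] R4 [hot(tweety) :- penguin(tweety).]; R6 [flagged(tweety) :- stale(tweety), green(tweety).]. ⇒ new: hot(tweety), flagged(tweety).
[3] R10 [small(tweety) :- hot(tweety).]. ⇒ new: small(tweety).
[4] R8 [valid(tweety) :- small(tweety), flagged(tweety).]. ⇒ new: valid(tweety).
valid(tweety) first appears in round 4.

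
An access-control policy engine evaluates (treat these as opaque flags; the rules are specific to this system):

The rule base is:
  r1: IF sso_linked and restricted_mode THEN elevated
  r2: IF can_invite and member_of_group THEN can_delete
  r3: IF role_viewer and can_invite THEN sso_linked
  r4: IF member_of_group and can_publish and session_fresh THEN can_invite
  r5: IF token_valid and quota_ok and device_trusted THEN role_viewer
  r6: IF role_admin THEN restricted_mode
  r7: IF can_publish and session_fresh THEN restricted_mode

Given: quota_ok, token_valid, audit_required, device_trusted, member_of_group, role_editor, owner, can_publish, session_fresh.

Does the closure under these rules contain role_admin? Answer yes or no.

no

Round 1 — r4, r5, r7, derive can_invite, role_viewer, restricted_mode.
Round 2 — r2, r3, derive can_delete, sso_linked.
Round 3 — r1, derive elevated.
Fixed point reached. No rule has role_admin as a consequent, and it is not given.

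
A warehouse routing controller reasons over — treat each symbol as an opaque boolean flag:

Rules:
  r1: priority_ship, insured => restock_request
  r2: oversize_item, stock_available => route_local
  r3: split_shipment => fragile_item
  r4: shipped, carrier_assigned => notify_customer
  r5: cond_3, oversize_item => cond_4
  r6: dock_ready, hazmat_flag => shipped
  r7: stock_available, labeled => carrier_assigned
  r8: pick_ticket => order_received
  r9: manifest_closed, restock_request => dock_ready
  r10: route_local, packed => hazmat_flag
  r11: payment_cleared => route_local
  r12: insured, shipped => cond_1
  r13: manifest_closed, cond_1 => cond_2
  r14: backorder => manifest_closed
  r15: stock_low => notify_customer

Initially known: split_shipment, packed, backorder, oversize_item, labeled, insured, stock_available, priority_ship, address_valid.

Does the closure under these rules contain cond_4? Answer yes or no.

no

Round 1: r1 [priority_ship, insured => restock_request]; r2 [oversize_item, stock_available => route_local]; r3 [split_shipment => fragile_item]; r7 [stock_available, labeled => carrier_assigned]; r14 [backorder => manifest_closed]. Adds restock_request, route_local, fragile_item, carrier_assigned, manifest_closed.
Round 2: r9 [manifest_closed, restock_request => dock_ready]; r10 [route_local, packed => hazmat_flag]. Adds dock_ready, hazmat_flag.
Round 3: r6 [dock_ready, hazmat_flag => shipped]. Adds shipped.
Round 4: r4 [shipped, carrier_assigned => notify_customer]; r12 [insured, shipped => cond_1]. Adds notify_customer, cond_1.
Round 5: r13 [manifest_closed, cond_1 => cond_2]. Adds cond_2.
Fixed point reached. cond_4 is concluded only by r5; r5 needs cond_3 (never derived).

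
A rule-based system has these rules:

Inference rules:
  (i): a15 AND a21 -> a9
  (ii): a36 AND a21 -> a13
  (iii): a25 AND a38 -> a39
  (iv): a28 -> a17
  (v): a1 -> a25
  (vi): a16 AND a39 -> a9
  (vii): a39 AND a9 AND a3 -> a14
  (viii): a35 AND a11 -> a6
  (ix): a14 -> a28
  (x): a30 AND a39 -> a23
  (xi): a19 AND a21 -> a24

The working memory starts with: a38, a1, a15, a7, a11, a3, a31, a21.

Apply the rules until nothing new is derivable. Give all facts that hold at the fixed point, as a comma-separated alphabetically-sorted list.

[1] (i) [a15 AND a21 -> a9]; (v) [a1 -> a25]. ⇒ new: a9, a25.
[2] (iii) [a25 AND a38 -> a39]. ⇒ new: a39.
[3] (vii) [a39 AND a9 AND a3 -> a14]. ⇒ new: a14.
[4] (ix) [a14 -> a28]. ⇒ new: a28.
[5] (iv) [a28 -> a17]. ⇒ new: a17.

a1, a11, a14, a15, a17, a21, a25, a28, a3, a31, a38, a39, a7, a9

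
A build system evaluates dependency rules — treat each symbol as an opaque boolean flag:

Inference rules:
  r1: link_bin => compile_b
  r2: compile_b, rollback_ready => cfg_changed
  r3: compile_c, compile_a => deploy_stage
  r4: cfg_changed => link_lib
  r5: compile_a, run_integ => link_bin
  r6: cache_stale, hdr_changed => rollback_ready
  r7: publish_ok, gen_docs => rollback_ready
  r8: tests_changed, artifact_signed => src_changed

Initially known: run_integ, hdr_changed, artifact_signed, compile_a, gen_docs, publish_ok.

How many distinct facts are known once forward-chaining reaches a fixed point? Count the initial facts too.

[1] r5 [compile_a, run_integ => link_bin]; r7 [publish_ok, gen_docs => rollback_ready]. ⇒ new: link_bin, rollback_ready.
[2] r1 [link_bin => compile_b]. ⇒ new: compile_b.
[3] r2 [compile_b, rollback_ready => cfg_changed]. ⇒ new: cfg_changed.
[4] r4 [cfg_changed => link_lib]. ⇒ new: link_lib.
Closure: {artifact_signed, cfg_changed, compile_a, compile_b, gen_docs, hdr_changed, link_bin, link_lib, publish_ok, rollback_ready, run_integ} — 11 facts.

11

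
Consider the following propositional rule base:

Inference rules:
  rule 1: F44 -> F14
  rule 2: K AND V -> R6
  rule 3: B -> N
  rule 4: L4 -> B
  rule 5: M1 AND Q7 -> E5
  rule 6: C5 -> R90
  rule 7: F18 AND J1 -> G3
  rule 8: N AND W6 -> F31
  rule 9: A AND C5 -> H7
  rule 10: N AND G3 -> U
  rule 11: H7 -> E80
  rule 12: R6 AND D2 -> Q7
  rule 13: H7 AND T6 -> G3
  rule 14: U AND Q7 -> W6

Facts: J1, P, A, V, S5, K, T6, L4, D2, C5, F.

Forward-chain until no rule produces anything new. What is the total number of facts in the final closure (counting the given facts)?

Round 1: rule 2 [K AND V -> R6]; rule 4 [L4 -> B]; rule 6 [C5 -> R90]; rule 9 [A AND C5 -> H7]. Adds R6, B, R90, H7.
Round 2: rule 3 [B -> N]; rule 11 [H7 -> E80]; rule 12 [R6 AND D2 -> Q7]; rule 13 [H7 AND T6 -> G3]. Adds N, E80, Q7, G3.
Round 3: rule 10 [N AND G3 -> U]. Adds U.
Round 4: rule 14 [U AND Q7 -> W6]. Adds W6.
Round 5: rule 8 [N AND W6 -> F31]. Adds F31.
Closure: {A, B, C5, D2, E80, F, F31, G3, H7, J1, K, L4, N, P, Q7, R6, R90, S5, T6, U, V, W6} — 22 facts.

22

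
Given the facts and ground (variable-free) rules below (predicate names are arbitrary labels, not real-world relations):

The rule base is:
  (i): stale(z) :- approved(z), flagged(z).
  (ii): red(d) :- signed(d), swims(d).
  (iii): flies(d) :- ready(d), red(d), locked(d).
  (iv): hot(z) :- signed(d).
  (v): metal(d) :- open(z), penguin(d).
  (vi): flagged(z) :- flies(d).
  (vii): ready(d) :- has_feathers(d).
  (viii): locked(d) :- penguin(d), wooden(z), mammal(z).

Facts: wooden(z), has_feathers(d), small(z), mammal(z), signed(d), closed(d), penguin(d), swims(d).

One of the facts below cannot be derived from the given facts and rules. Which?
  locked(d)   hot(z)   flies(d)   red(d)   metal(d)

Round 1: (ii) [red(d) :- signed(d), swims(d).]; (iv) [hot(z) :- signed(d).]; (vii) [ready(d) :- has_feathers(d).]; (viii) [locked(d) :- penguin(d), wooden(z), mammal(z).]. Adds red(d), hot(z), ready(d), locked(d).
Round 2: (iii) [flies(d) :- ready(d), red(d), locked(d).]. Adds flies(d).
Round 3: (vi) [flagged(z) :- flies(d).]. Adds flagged(z).
Derived: flies(d) (round 2), red(d) (round 1), locked(d) (round 1), hot(z) (round 1). metal(d) never appears in any round.

metal(d)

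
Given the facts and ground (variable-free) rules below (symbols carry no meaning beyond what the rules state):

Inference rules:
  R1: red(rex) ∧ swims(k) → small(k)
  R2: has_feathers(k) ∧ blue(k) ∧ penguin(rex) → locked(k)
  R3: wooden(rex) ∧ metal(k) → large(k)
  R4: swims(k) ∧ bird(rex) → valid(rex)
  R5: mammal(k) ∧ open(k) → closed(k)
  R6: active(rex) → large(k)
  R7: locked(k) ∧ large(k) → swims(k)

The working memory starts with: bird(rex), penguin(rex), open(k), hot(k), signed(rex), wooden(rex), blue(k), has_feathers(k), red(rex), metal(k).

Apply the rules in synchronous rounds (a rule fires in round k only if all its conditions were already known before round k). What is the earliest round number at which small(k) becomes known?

Round 1: R2 [has_feathers(k) ∧ blue(k) ∧ penguin(rex) → locked(k)]; R3 [wooden(rex) ∧ metal(k) → large(k)]. Adds locked(k), large(k).
Round 2: R7 [locked(k) ∧ large(k) → swims(k)]. Adds swims(k).
Round 3: R1 [red(rex) ∧ swims(k) → small(k)]; R4 [swims(k) ∧ bird(rex) → valid(rex)]. Adds small(k), valid(rex).
small(k) first appears in round 3.

3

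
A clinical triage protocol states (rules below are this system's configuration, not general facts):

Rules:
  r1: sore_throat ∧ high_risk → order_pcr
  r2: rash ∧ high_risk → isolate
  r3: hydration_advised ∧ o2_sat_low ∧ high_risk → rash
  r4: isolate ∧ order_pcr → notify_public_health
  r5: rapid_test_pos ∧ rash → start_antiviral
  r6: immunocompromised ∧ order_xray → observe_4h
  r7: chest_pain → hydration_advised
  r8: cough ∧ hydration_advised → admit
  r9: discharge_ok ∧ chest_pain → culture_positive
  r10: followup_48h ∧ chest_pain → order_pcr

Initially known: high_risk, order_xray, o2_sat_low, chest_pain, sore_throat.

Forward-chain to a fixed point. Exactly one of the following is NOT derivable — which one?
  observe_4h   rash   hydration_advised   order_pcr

[1] r1 [sore_throat ∧ high_risk → order_pcr]; r7 [chest_pain → hydration_advised]. ⇒ new: order_pcr, hydration_advised.
[2] r3 [hydration_advised ∧ o2_sat_low ∧ high_risk → rash]. ⇒ new: rash.
[3] r2 [rash ∧ high_risk → isolate]. ⇒ new: isolate.
[4] r4 [isolate ∧ order_pcr → notify_public_health]. ⇒ new: notify_public_health.
Derived: order_pcr (round 1), rash (round 2), hydration_advised (round 1). observe_4h never appears in any round.

observe_4h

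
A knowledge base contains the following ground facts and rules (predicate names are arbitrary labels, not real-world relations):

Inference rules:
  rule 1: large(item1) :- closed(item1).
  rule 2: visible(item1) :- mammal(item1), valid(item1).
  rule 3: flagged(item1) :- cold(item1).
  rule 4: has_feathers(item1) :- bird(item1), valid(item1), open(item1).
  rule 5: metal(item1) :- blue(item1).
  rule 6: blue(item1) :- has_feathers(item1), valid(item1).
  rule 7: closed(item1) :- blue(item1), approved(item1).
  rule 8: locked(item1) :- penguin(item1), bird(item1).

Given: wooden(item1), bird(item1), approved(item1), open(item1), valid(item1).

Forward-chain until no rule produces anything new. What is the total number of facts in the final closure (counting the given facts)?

10

Round 1: rule 4 [has_feathers(item1) :- bird(item1), valid(item1), open(item1).]. New: has_feathers(item1).
Round 2: rule 6 [blue(item1) :- has_feathers(item1), valid(item1).]. New: blue(item1).
Round 3: rule 5 [metal(item1) :- blue(item1).]; rule 7 [closed(item1) :- blue(item1), approved(item1).]. New: metal(item1), closed(item1).
Round 4: rule 1 [large(item1) :- closed(item1).]. New: large(item1).
Closure: {approved(item1), bird(item1), blue(item1), closed(item1), has_feathers(item1), large(item1), metal(item1), open(item1), valid(item1), wooden(item1)} — 10 facts.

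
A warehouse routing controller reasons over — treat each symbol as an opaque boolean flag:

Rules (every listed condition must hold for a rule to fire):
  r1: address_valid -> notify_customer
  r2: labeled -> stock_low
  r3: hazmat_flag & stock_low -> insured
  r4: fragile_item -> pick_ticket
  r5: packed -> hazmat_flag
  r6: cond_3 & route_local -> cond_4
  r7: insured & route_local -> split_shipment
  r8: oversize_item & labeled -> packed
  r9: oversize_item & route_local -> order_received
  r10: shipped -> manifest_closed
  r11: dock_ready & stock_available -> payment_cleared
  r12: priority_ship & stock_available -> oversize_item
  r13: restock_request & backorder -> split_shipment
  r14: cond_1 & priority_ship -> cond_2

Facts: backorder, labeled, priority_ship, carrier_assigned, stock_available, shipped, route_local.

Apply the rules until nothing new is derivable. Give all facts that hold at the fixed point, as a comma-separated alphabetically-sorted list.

backorder, carrier_assigned, hazmat_flag, insured, labeled, manifest_closed, order_received, oversize_item, packed, priority_ship, route_local, shipped, split_shipment, stock_available, stock_low

Round 1: r2 [labeled -> stock_low]; r10 [shipped -> manifest_closed]; r12 [priority_ship & stock_available -> oversize_item]. Adds stock_low, manifest_closed, oversize_item.
Round 2: r8 [oversize_item & labeled -> packed]; r9 [oversize_item & route_local -> order_received]. Adds packed, order_received.
Round 3: r5 [packed -> hazmat_flag]. Adds hazmat_flag.
Round 4: r3 [hazmat_flag & stock_low -> insured]. Adds insured.
Round 5: r7 [insured & route_local -> split_shipment]. Adds split_shipment.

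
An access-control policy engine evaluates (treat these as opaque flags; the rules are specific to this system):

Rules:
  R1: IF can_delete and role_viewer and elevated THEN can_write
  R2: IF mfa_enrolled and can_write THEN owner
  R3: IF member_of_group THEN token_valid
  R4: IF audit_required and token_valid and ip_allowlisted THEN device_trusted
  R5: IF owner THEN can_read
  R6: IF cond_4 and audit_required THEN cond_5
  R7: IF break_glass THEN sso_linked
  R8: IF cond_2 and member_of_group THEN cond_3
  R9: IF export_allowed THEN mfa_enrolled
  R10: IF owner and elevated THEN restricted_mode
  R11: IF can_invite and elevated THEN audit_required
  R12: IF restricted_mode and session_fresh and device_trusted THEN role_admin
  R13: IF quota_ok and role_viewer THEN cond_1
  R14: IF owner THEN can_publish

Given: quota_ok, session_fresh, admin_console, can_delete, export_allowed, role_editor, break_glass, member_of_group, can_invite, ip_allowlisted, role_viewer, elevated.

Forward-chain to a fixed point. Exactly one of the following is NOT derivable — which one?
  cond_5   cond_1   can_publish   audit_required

cond_5

Round 1 — R1, R3, R7, R9, R11, R13, derive can_write, token_valid, sso_linked, mfa_enrolled, audit_required, cond_1.
Round 2 — R2, R4, derive owner, device_trusted.
Round 3 — R5, R10, R14, derive can_read, restricted_mode, can_publish.
Round 4 — R12, derive role_admin.
Derived: audit_required (round 1), can_publish (round 3), cond_1 (round 1). cond_5 never appears in any round.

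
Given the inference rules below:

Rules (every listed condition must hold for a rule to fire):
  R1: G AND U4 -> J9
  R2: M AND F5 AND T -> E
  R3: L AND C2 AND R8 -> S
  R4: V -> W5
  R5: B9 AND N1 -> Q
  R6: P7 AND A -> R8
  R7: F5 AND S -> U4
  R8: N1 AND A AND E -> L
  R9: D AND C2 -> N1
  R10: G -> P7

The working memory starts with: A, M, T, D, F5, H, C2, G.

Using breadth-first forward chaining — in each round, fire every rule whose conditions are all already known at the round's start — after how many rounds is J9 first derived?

5

[1] R2 [M AND F5 AND T -> E]; R9 [D AND C2 -> N1]; R10 [G -> P7]. ⇒ new: E, N1, P7.
[2] R6 [P7 AND A -> R8]; R8 [N1 AND A AND E -> L]. ⇒ new: R8, L.
[3] R3 [L AND C2 AND R8 -> S]. ⇒ new: S.
[4] R7 [F5 AND S -> U4]. ⇒ new: U4.
[5] R1 [G AND U4 -> J9]. ⇒ new: J9.
J9 first appears in round 5.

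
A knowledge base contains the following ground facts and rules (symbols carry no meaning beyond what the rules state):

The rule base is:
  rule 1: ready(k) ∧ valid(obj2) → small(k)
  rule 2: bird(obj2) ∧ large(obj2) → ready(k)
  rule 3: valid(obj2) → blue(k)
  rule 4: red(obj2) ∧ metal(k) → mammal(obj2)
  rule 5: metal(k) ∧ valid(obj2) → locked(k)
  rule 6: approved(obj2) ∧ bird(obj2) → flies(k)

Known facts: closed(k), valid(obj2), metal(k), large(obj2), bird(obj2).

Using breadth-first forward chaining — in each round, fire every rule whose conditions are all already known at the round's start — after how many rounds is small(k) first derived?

Round 1: rule 2 [bird(obj2) ∧ large(obj2) → ready(k)]; rule 3 [valid(obj2) → blue(k)]; rule 5 [metal(k) ∧ valid(obj2) → locked(k)]. Adds ready(k), blue(k), locked(k).
Round 2: rule 1 [ready(k) ∧ valid(obj2) → small(k)]. Adds small(k).
small(k) first appears in round 2.

2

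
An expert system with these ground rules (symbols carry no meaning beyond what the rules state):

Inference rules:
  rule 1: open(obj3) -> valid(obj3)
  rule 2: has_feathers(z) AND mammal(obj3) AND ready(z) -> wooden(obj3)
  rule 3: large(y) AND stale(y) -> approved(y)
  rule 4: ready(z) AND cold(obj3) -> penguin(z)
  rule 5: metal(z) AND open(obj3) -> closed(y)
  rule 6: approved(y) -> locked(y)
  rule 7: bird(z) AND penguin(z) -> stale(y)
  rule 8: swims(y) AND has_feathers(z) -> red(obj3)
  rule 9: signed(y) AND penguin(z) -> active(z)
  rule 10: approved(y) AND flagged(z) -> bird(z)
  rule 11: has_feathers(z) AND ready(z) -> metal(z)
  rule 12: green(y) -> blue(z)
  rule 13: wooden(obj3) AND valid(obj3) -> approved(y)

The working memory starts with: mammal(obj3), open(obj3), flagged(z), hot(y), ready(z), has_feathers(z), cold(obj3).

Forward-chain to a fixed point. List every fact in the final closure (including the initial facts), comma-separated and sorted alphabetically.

approved(y), bird(z), closed(y), cold(obj3), flagged(z), has_feathers(z), hot(y), locked(y), mammal(obj3), metal(z), open(obj3), penguin(z), ready(z), stale(y), valid(obj3), wooden(obj3)

Round 1 fires rule 1, rule 2, rule 4, rule 11, giving valid(obj3), wooden(obj3), penguin(z), metal(z).
Round 2 fires rule 5, rule 13, giving closed(y), approved(y).
Round 3 fires rule 6, rule 10, giving locked(y), bird(z).
Round 4 fires rule 7, giving stale(y).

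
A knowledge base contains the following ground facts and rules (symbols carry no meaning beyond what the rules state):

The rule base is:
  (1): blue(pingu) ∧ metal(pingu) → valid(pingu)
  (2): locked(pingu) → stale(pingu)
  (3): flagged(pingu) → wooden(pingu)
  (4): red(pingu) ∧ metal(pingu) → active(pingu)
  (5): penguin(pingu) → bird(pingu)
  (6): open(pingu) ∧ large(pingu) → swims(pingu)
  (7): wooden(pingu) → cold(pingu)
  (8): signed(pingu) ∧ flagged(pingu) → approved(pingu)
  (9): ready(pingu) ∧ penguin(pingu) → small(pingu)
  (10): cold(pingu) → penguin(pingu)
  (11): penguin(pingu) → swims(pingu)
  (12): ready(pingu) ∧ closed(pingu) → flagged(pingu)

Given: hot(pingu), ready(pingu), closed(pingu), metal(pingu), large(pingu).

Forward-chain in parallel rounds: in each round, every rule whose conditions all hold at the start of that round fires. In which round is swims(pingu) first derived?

5

Round 1: (12) [ready(pingu) ∧ closed(pingu) → flagged(pingu)]. Adds flagged(pingu).
Round 2: (3) [flagged(pingu) → wooden(pingu)]. Adds wooden(pingu).
Round 3: (7) [wooden(pingu) → cold(pingu)]. Adds cold(pingu).
Round 4: (10) [cold(pingu) → penguin(pingu)]. Adds penguin(pingu).
Round 5: (5) [penguin(pingu) → bird(pingu)]; (9) [ready(pingu) ∧ penguin(pingu) → small(pingu)]; (11) [penguin(pingu) → swims(pingu)]. Adds bird(pingu), small(pingu), swims(pingu).
swims(pingu) first appears in round 5.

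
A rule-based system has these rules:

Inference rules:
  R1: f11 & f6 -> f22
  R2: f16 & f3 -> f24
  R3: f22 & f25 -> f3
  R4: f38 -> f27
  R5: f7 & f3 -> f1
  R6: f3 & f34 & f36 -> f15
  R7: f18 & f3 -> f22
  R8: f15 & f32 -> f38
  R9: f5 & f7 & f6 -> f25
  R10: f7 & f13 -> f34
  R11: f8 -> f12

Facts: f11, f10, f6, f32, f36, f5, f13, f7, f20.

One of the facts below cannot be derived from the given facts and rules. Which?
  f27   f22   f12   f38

Round 1 fires R1, R9, R10, giving f22, f25, f34.
Round 2 fires R3, giving f3.
Round 3 fires R5, R6, giving f1, f15.
Round 4 fires R8, giving f38.
Round 5 fires R4, giving f27.
Derived: f38 (round 4), f27 (round 5), f22 (round 1). f12 never appears in any round.

f12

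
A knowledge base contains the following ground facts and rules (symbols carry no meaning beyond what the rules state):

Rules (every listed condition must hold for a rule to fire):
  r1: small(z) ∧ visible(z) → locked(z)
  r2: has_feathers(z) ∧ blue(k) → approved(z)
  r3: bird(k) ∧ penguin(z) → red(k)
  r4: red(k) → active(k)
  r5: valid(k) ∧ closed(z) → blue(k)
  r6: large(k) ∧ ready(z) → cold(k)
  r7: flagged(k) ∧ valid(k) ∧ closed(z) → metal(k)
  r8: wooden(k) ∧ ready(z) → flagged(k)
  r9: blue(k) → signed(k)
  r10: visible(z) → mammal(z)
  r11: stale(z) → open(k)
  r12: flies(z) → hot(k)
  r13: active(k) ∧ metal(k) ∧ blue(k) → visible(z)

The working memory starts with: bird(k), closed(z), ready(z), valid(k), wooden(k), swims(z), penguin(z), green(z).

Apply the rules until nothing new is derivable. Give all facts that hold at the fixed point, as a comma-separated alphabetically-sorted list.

Round 1 — r3, r5, r8, derive red(k), blue(k), flagged(k).
Round 2 — r4, r7, r9, derive active(k), metal(k), signed(k).
Round 3 — r13, derive visible(z).
Round 4 — r10, derive mammal(z).

active(k), bird(k), blue(k), closed(z), flagged(k), green(z), mammal(z), metal(k), penguin(z), ready(z), red(k), signed(k), swims(z), valid(k), visible(z), wooden(k)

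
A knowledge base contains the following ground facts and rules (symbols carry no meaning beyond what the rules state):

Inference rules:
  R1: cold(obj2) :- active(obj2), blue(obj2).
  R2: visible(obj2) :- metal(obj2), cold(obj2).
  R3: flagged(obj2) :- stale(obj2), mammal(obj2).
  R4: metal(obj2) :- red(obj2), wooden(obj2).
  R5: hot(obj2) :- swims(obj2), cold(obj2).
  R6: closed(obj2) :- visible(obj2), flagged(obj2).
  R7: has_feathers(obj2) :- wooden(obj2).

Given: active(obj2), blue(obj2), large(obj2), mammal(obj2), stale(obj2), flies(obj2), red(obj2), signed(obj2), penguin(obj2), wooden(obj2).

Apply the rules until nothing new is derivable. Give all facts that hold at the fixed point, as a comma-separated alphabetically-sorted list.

active(obj2), blue(obj2), closed(obj2), cold(obj2), flagged(obj2), flies(obj2), has_feathers(obj2), large(obj2), mammal(obj2), metal(obj2), penguin(obj2), red(obj2), signed(obj2), stale(obj2), visible(obj2), wooden(obj2)

Round 1: R1 [cold(obj2) :- active(obj2), blue(obj2).]; R3 [flagged(obj2) :- stale(obj2), mammal(obj2).]; R4 [metal(obj2) :- red(obj2), wooden(obj2).]; R7 [has_feathers(obj2) :- wooden(obj2).]. New: cold(obj2), flagged(obj2), metal(obj2), has_feathers(obj2).
Round 2: R2 [visible(obj2) :- metal(obj2), cold(obj2).]. New: visible(obj2).
Round 3: R6 [closed(obj2) :- visible(obj2), flagged(obj2).]. New: closed(obj2).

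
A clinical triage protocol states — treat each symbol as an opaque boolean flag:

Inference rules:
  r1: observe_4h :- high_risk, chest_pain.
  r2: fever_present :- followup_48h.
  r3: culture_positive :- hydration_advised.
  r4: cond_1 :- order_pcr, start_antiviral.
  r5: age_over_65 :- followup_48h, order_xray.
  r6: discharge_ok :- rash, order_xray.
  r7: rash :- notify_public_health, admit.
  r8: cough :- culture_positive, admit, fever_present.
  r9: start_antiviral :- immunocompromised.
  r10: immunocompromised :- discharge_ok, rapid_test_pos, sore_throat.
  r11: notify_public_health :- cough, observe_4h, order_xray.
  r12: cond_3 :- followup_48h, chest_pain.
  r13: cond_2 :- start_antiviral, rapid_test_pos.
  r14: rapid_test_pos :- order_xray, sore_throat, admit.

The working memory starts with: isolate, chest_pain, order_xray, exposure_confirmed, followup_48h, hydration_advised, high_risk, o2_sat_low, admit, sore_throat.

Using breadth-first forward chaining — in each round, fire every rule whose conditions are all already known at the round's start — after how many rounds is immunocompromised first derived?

6

Round 1: r1 [observe_4h :- high_risk, chest_pain.]; r2 [fever_present :- followup_48h.]; r3 [culture_positive :- hydration_advised.]; r5 [age_over_65 :- followup_48h, order_xray.]; r12 [cond_3 :- followup_48h, chest_pain.]; r14 [rapid_test_pos :- order_xray, sore_throat, admit.]. Adds observe_4h, fever_present, culture_positive, age_over_65, cond_3, rapid_test_pos.
Round 2: r8 [cough :- culture_positive, admit, fever_present.]. Adds cough.
Round 3: r11 [notify_public_health :- cough, observe_4h, order_xray.]. Adds notify_public_health.
Round 4: r7 [rash :- notify_public_health, admit.]. Adds rash.
Round 5: r6 [discharge_ok :- rash, order_xray.]. Adds discharge_ok.
Round 6: r10 [immunocompromised :- discharge_ok, rapid_test_pos, sore_throat.]. Adds immunocompromised.
immunocompromised first appears in round 6.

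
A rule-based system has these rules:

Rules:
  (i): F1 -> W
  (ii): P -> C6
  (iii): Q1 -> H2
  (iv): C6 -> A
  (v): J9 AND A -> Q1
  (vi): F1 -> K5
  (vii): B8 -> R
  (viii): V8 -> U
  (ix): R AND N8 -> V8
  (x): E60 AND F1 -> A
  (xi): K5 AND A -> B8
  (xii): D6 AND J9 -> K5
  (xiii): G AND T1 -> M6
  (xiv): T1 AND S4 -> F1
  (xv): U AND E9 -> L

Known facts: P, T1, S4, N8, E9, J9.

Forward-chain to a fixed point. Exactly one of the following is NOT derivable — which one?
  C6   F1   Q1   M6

M6

Round 1 — (ii), (xiv), derive C6, F1.
Round 2 — (i), (iv), (vi), derive W, A, K5.
Round 3 — (v), (xi), derive Q1, B8.
Round 4 — (iii), (vii), derive H2, R.
Round 5 — (ix), derive V8.
Round 6 — (viii), derive U.
Round 7 — (xv), derive L.
Derived: F1 (round 1), Q1 (round 3), C6 (round 1). M6 never appears in any round.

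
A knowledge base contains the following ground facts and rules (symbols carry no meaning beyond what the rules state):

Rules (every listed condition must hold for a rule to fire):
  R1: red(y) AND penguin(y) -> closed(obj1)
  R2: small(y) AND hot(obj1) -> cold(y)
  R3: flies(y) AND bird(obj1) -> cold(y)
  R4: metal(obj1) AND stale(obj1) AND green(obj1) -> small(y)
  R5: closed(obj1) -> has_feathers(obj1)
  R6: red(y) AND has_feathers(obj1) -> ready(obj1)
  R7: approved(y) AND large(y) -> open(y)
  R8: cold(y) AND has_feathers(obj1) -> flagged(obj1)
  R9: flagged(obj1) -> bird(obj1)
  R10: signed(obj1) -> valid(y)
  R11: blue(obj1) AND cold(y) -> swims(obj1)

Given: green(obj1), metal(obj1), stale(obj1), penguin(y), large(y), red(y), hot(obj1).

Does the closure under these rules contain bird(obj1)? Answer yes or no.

[1] R1 [red(y) AND penguin(y) -> closed(obj1)]; R4 [metal(obj1) AND stale(obj1) AND green(obj1) -> small(y)]. ⇒ new: closed(obj1), small(y).
[2] R2 [small(y) AND hot(obj1) -> cold(y)]; R5 [closed(obj1) -> has_feathers(obj1)]. ⇒ new: cold(y), has_feathers(obj1).
[3] R6 [red(y) AND has_feathers(obj1) -> ready(obj1)]; R8 [cold(y) AND has_feathers(obj1) -> flagged(obj1)]. ⇒ new: ready(obj1), flagged(obj1).
[4] R9 [flagged(obj1) -> bird(obj1)]. ⇒ new: bird(obj1).
bird(obj1) appears in round 4, so it is derivable.

yes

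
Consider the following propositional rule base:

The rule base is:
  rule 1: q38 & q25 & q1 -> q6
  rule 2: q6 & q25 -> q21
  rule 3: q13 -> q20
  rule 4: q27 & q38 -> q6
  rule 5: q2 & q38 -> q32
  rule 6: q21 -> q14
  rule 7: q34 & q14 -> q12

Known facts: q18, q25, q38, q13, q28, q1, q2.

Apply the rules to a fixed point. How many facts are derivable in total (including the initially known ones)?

12

[1] rule 1 [q38 & q25 & q1 -> q6]; rule 3 [q13 -> q20]; rule 5 [q2 & q38 -> q32]. ⇒ new: q6, q20, q32.
[2] rule 2 [q6 & q25 -> q21]. ⇒ new: q21.
[3] rule 6 [q21 -> q14]. ⇒ new: q14.
Closure: {q1, q13, q14, q18, q2, q20, q21, q25, q28, q32, q38, q6} — 12 facts.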